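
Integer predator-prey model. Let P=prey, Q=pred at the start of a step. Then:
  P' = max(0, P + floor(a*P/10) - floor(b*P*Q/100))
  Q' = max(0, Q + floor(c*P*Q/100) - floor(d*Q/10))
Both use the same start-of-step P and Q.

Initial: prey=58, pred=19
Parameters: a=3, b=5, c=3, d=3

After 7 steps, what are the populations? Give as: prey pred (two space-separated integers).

Step 1: prey: 58+17-55=20; pred: 19+33-5=47
Step 2: prey: 20+6-47=0; pred: 47+28-14=61
Step 3: prey: 0+0-0=0; pred: 61+0-18=43
Step 4: prey: 0+0-0=0; pred: 43+0-12=31
Step 5: prey: 0+0-0=0; pred: 31+0-9=22
Step 6: prey: 0+0-0=0; pred: 22+0-6=16
Step 7: prey: 0+0-0=0; pred: 16+0-4=12

Answer: 0 12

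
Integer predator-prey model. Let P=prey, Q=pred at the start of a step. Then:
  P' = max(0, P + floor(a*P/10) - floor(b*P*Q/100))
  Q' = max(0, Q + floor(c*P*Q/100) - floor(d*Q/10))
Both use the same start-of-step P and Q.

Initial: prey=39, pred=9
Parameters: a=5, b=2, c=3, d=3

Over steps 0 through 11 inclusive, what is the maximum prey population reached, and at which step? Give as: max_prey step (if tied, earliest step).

Step 1: prey: 39+19-7=51; pred: 9+10-2=17
Step 2: prey: 51+25-17=59; pred: 17+26-5=38
Step 3: prey: 59+29-44=44; pred: 38+67-11=94
Step 4: prey: 44+22-82=0; pred: 94+124-28=190
Step 5: prey: 0+0-0=0; pred: 190+0-57=133
Step 6: prey: 0+0-0=0; pred: 133+0-39=94
Step 7: prey: 0+0-0=0; pred: 94+0-28=66
Step 8: prey: 0+0-0=0; pred: 66+0-19=47
Step 9: prey: 0+0-0=0; pred: 47+0-14=33
Step 10: prey: 0+0-0=0; pred: 33+0-9=24
Step 11: prey: 0+0-0=0; pred: 24+0-7=17
Max prey = 59 at step 2

Answer: 59 2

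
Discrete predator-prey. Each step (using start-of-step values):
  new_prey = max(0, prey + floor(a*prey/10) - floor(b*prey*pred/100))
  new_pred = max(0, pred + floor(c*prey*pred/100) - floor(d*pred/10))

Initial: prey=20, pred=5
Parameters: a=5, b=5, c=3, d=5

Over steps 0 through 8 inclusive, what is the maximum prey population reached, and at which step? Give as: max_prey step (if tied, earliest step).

Step 1: prey: 20+10-5=25; pred: 5+3-2=6
Step 2: prey: 25+12-7=30; pred: 6+4-3=7
Step 3: prey: 30+15-10=35; pred: 7+6-3=10
Step 4: prey: 35+17-17=35; pred: 10+10-5=15
Step 5: prey: 35+17-26=26; pred: 15+15-7=23
Step 6: prey: 26+13-29=10; pred: 23+17-11=29
Step 7: prey: 10+5-14=1; pred: 29+8-14=23
Step 8: prey: 1+0-1=0; pred: 23+0-11=12
Max prey = 35 at step 3

Answer: 35 3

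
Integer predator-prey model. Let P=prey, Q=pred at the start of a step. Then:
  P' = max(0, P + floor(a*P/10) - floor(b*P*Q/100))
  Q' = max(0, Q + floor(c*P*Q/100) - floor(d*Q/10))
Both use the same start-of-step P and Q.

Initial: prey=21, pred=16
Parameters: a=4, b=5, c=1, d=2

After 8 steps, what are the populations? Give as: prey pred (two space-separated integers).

Answer: 3 6

Derivation:
Step 1: prey: 21+8-16=13; pred: 16+3-3=16
Step 2: prey: 13+5-10=8; pred: 16+2-3=15
Step 3: prey: 8+3-6=5; pred: 15+1-3=13
Step 4: prey: 5+2-3=4; pred: 13+0-2=11
Step 5: prey: 4+1-2=3; pred: 11+0-2=9
Step 6: prey: 3+1-1=3; pred: 9+0-1=8
Step 7: prey: 3+1-1=3; pred: 8+0-1=7
Step 8: prey: 3+1-1=3; pred: 7+0-1=6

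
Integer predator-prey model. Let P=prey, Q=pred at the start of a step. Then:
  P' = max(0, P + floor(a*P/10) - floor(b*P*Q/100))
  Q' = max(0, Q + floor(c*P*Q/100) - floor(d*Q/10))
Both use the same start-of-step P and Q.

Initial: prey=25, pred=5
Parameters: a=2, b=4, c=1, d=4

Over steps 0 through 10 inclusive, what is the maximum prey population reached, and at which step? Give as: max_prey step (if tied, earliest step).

Answer: 35 10

Derivation:
Step 1: prey: 25+5-5=25; pred: 5+1-2=4
Step 2: prey: 25+5-4=26; pred: 4+1-1=4
Step 3: prey: 26+5-4=27; pred: 4+1-1=4
Step 4: prey: 27+5-4=28; pred: 4+1-1=4
Step 5: prey: 28+5-4=29; pred: 4+1-1=4
Step 6: prey: 29+5-4=30; pred: 4+1-1=4
Step 7: prey: 30+6-4=32; pred: 4+1-1=4
Step 8: prey: 32+6-5=33; pred: 4+1-1=4
Step 9: prey: 33+6-5=34; pred: 4+1-1=4
Step 10: prey: 34+6-5=35; pred: 4+1-1=4
Max prey = 35 at step 10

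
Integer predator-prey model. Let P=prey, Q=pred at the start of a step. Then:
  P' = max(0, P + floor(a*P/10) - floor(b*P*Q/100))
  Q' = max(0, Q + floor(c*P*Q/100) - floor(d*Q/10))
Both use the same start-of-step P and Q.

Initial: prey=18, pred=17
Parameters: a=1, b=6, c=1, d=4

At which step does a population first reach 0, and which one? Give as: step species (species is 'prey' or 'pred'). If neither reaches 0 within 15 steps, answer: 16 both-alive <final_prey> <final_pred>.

Step 1: prey: 18+1-18=1; pred: 17+3-6=14
Step 2: prey: 1+0-0=1; pred: 14+0-5=9
Step 3: prey: 1+0-0=1; pred: 9+0-3=6
Step 4: prey: 1+0-0=1; pred: 6+0-2=4
Step 5: prey: 1+0-0=1; pred: 4+0-1=3
Step 6: prey: 1+0-0=1; pred: 3+0-1=2
Step 7: prey: 1+0-0=1; pred: 2+0-0=2
Steps 8-15: state stable at prey=1, pred=2 (no change)
No extinction within 15 steps

Answer: 16 both-alive 1 2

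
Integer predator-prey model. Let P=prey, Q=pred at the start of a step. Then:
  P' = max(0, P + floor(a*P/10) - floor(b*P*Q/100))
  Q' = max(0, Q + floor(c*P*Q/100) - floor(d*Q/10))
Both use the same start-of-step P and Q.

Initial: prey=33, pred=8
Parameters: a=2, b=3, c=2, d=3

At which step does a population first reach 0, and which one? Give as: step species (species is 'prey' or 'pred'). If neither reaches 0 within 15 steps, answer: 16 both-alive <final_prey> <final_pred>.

Answer: 16 both-alive 3 3

Derivation:
Step 1: prey: 33+6-7=32; pred: 8+5-2=11
Step 2: prey: 32+6-10=28; pred: 11+7-3=15
Step 3: prey: 28+5-12=21; pred: 15+8-4=19
Step 4: prey: 21+4-11=14; pred: 19+7-5=21
Step 5: prey: 14+2-8=8; pred: 21+5-6=20
Step 6: prey: 8+1-4=5; pred: 20+3-6=17
Step 7: prey: 5+1-2=4; pred: 17+1-5=13
Step 8: prey: 4+0-1=3; pred: 13+1-3=11
Step 9: prey: 3+0-0=3; pred: 11+0-3=8
Step 10: prey: 3+0-0=3; pred: 8+0-2=6
Step 11: prey: 3+0-0=3; pred: 6+0-1=5
Step 12: prey: 3+0-0=3; pred: 5+0-1=4
Step 13: prey: 3+0-0=3; pred: 4+0-1=3
Step 14: prey: 3+0-0=3; pred: 3+0-0=3
Steps 15-15: state stable at prey=3, pred=3 (no change)
No extinction within 15 steps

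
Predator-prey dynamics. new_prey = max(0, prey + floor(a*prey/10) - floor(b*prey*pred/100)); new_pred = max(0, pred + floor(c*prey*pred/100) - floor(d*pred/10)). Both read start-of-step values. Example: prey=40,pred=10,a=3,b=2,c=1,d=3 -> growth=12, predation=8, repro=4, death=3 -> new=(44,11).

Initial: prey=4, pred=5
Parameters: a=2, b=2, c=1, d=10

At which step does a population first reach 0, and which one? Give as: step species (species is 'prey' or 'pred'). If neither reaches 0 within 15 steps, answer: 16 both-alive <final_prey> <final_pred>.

Answer: 1 pred

Derivation:
Step 1: prey: 4+0-0=4; pred: 5+0-5=0
First extinction: pred at step 1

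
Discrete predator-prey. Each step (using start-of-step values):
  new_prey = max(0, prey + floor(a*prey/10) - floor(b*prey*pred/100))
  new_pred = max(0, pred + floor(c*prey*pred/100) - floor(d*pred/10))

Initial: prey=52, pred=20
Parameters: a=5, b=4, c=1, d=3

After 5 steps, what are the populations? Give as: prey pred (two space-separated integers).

Answer: 5 15

Derivation:
Step 1: prey: 52+26-41=37; pred: 20+10-6=24
Step 2: prey: 37+18-35=20; pred: 24+8-7=25
Step 3: prey: 20+10-20=10; pred: 25+5-7=23
Step 4: prey: 10+5-9=6; pred: 23+2-6=19
Step 5: prey: 6+3-4=5; pred: 19+1-5=15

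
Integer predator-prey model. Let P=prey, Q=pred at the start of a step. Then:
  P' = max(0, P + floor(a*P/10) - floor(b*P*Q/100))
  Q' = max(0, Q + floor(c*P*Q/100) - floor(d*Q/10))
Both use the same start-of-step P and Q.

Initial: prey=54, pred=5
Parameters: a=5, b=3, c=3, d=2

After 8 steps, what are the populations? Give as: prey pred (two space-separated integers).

Step 1: prey: 54+27-8=73; pred: 5+8-1=12
Step 2: prey: 73+36-26=83; pred: 12+26-2=36
Step 3: prey: 83+41-89=35; pred: 36+89-7=118
Step 4: prey: 35+17-123=0; pred: 118+123-23=218
Step 5: prey: 0+0-0=0; pred: 218+0-43=175
Step 6: prey: 0+0-0=0; pred: 175+0-35=140
Step 7: prey: 0+0-0=0; pred: 140+0-28=112
Step 8: prey: 0+0-0=0; pred: 112+0-22=90

Answer: 0 90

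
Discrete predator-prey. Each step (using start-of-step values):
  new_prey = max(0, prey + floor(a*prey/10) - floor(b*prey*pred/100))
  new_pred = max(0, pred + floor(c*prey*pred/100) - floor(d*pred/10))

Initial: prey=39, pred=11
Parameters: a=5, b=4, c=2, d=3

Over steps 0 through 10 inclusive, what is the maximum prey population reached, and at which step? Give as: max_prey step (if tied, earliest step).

Answer: 41 1

Derivation:
Step 1: prey: 39+19-17=41; pred: 11+8-3=16
Step 2: prey: 41+20-26=35; pred: 16+13-4=25
Step 3: prey: 35+17-35=17; pred: 25+17-7=35
Step 4: prey: 17+8-23=2; pred: 35+11-10=36
Step 5: prey: 2+1-2=1; pred: 36+1-10=27
Step 6: prey: 1+0-1=0; pred: 27+0-8=19
Step 7: prey: 0+0-0=0; pred: 19+0-5=14
Step 8: prey: 0+0-0=0; pred: 14+0-4=10
Step 9: prey: 0+0-0=0; pred: 10+0-3=7
Step 10: prey: 0+0-0=0; pred: 7+0-2=5
Max prey = 41 at step 1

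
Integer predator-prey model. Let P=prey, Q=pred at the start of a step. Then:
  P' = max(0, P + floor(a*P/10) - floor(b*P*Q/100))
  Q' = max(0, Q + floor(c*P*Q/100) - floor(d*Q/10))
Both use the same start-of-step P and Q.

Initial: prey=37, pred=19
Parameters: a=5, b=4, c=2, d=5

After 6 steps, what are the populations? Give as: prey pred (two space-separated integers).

Answer: 8 4

Derivation:
Step 1: prey: 37+18-28=27; pred: 19+14-9=24
Step 2: prey: 27+13-25=15; pred: 24+12-12=24
Step 3: prey: 15+7-14=8; pred: 24+7-12=19
Step 4: prey: 8+4-6=6; pred: 19+3-9=13
Step 5: prey: 6+3-3=6; pred: 13+1-6=8
Step 6: prey: 6+3-1=8; pred: 8+0-4=4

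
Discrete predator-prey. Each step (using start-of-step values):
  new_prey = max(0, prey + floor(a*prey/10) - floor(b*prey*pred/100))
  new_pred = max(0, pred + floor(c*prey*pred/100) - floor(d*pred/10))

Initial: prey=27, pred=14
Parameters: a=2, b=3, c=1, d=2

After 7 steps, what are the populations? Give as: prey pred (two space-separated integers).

Answer: 6 8

Derivation:
Step 1: prey: 27+5-11=21; pred: 14+3-2=15
Step 2: prey: 21+4-9=16; pred: 15+3-3=15
Step 3: prey: 16+3-7=12; pred: 15+2-3=14
Step 4: prey: 12+2-5=9; pred: 14+1-2=13
Step 5: prey: 9+1-3=7; pred: 13+1-2=12
Step 6: prey: 7+1-2=6; pred: 12+0-2=10
Step 7: prey: 6+1-1=6; pred: 10+0-2=8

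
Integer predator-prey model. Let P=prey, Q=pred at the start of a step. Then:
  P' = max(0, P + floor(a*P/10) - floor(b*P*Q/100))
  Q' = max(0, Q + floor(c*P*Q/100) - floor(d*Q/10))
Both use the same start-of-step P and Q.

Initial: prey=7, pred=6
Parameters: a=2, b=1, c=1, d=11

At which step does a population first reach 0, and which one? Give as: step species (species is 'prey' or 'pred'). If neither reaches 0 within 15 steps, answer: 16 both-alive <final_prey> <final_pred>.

Step 1: prey: 7+1-0=8; pred: 6+0-6=0
First extinction: pred at step 1

Answer: 1 pred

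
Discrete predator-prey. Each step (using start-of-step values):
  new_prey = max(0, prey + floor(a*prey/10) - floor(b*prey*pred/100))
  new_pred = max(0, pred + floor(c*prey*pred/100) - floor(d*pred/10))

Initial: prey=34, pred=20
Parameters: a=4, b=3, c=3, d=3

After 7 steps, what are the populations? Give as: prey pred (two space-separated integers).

Answer: 0 14

Derivation:
Step 1: prey: 34+13-20=27; pred: 20+20-6=34
Step 2: prey: 27+10-27=10; pred: 34+27-10=51
Step 3: prey: 10+4-15=0; pred: 51+15-15=51
Step 4: prey: 0+0-0=0; pred: 51+0-15=36
Step 5: prey: 0+0-0=0; pred: 36+0-10=26
Step 6: prey: 0+0-0=0; pred: 26+0-7=19
Step 7: prey: 0+0-0=0; pred: 19+0-5=14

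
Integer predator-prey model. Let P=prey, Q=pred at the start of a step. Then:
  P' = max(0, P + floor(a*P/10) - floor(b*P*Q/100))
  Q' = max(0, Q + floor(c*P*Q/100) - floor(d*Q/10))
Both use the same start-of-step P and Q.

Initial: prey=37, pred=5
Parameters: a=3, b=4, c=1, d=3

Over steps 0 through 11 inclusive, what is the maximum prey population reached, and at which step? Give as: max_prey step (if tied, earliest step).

Answer: 49 4

Derivation:
Step 1: prey: 37+11-7=41; pred: 5+1-1=5
Step 2: prey: 41+12-8=45; pred: 5+2-1=6
Step 3: prey: 45+13-10=48; pred: 6+2-1=7
Step 4: prey: 48+14-13=49; pred: 7+3-2=8
Step 5: prey: 49+14-15=48; pred: 8+3-2=9
Step 6: prey: 48+14-17=45; pred: 9+4-2=11
Step 7: prey: 45+13-19=39; pred: 11+4-3=12
Step 8: prey: 39+11-18=32; pred: 12+4-3=13
Step 9: prey: 32+9-16=25; pred: 13+4-3=14
Step 10: prey: 25+7-14=18; pred: 14+3-4=13
Step 11: prey: 18+5-9=14; pred: 13+2-3=12
Max prey = 49 at step 4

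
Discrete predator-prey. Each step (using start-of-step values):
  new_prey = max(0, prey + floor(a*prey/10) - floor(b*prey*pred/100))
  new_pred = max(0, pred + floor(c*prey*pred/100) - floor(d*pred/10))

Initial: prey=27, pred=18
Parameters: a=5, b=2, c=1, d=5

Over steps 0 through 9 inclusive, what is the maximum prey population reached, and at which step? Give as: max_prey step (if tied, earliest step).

Step 1: prey: 27+13-9=31; pred: 18+4-9=13
Step 2: prey: 31+15-8=38; pred: 13+4-6=11
Step 3: prey: 38+19-8=49; pred: 11+4-5=10
Step 4: prey: 49+24-9=64; pred: 10+4-5=9
Step 5: prey: 64+32-11=85; pred: 9+5-4=10
Step 6: prey: 85+42-17=110; pred: 10+8-5=13
Step 7: prey: 110+55-28=137; pred: 13+14-6=21
Step 8: prey: 137+68-57=148; pred: 21+28-10=39
Step 9: prey: 148+74-115=107; pred: 39+57-19=77
Max prey = 148 at step 8

Answer: 148 8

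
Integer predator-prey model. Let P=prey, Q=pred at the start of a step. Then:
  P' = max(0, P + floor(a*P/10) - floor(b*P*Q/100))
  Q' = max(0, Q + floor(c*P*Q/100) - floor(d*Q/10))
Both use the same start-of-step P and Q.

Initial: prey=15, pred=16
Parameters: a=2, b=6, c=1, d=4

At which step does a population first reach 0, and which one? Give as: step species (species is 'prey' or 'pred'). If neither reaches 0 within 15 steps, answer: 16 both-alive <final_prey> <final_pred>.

Answer: 16 both-alive 2 2

Derivation:
Step 1: prey: 15+3-14=4; pred: 16+2-6=12
Step 2: prey: 4+0-2=2; pred: 12+0-4=8
Step 3: prey: 2+0-0=2; pred: 8+0-3=5
Step 4: prey: 2+0-0=2; pred: 5+0-2=3
Step 5: prey: 2+0-0=2; pred: 3+0-1=2
Step 6: prey: 2+0-0=2; pred: 2+0-0=2
Steps 7-15: state stable at prey=2, pred=2 (no change)
No extinction within 15 steps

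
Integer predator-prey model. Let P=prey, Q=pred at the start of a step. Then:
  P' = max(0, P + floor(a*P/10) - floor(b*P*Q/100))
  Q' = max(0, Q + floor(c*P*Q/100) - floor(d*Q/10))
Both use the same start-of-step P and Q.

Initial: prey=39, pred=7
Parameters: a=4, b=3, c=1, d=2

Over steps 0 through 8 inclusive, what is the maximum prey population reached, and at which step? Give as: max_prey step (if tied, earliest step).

Answer: 59 3

Derivation:
Step 1: prey: 39+15-8=46; pred: 7+2-1=8
Step 2: prey: 46+18-11=53; pred: 8+3-1=10
Step 3: prey: 53+21-15=59; pred: 10+5-2=13
Step 4: prey: 59+23-23=59; pred: 13+7-2=18
Step 5: prey: 59+23-31=51; pred: 18+10-3=25
Step 6: prey: 51+20-38=33; pred: 25+12-5=32
Step 7: prey: 33+13-31=15; pred: 32+10-6=36
Step 8: prey: 15+6-16=5; pred: 36+5-7=34
Max prey = 59 at step 3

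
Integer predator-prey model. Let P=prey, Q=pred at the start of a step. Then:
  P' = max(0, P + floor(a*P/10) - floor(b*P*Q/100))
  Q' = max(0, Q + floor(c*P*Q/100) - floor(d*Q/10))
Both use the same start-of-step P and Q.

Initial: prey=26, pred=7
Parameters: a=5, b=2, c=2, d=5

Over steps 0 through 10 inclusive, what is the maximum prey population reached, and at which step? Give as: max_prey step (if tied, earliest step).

Step 1: prey: 26+13-3=36; pred: 7+3-3=7
Step 2: prey: 36+18-5=49; pred: 7+5-3=9
Step 3: prey: 49+24-8=65; pred: 9+8-4=13
Step 4: prey: 65+32-16=81; pred: 13+16-6=23
Step 5: prey: 81+40-37=84; pred: 23+37-11=49
Step 6: prey: 84+42-82=44; pred: 49+82-24=107
Step 7: prey: 44+22-94=0; pred: 107+94-53=148
Step 8: prey: 0+0-0=0; pred: 148+0-74=74
Step 9: prey: 0+0-0=0; pred: 74+0-37=37
Step 10: prey: 0+0-0=0; pred: 37+0-18=19
Max prey = 84 at step 5

Answer: 84 5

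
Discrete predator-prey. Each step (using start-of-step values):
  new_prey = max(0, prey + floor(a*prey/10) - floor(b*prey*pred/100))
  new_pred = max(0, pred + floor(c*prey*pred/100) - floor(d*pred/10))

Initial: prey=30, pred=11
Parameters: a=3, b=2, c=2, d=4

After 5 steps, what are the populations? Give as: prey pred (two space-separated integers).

Step 1: prey: 30+9-6=33; pred: 11+6-4=13
Step 2: prey: 33+9-8=34; pred: 13+8-5=16
Step 3: prey: 34+10-10=34; pred: 16+10-6=20
Step 4: prey: 34+10-13=31; pred: 20+13-8=25
Step 5: prey: 31+9-15=25; pred: 25+15-10=30

Answer: 25 30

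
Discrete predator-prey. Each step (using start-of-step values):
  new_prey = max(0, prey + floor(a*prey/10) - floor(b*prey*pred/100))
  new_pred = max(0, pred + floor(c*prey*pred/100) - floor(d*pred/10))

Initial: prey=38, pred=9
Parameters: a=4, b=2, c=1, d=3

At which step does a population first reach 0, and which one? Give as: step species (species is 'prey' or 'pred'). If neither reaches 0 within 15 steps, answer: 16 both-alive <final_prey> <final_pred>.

Step 1: prey: 38+15-6=47; pred: 9+3-2=10
Step 2: prey: 47+18-9=56; pred: 10+4-3=11
Step 3: prey: 56+22-12=66; pred: 11+6-3=14
Step 4: prey: 66+26-18=74; pred: 14+9-4=19
Step 5: prey: 74+29-28=75; pred: 19+14-5=28
Step 6: prey: 75+30-42=63; pred: 28+21-8=41
Step 7: prey: 63+25-51=37; pred: 41+25-12=54
Step 8: prey: 37+14-39=12; pred: 54+19-16=57
Step 9: prey: 12+4-13=3; pred: 57+6-17=46
Step 10: prey: 3+1-2=2; pred: 46+1-13=34
Step 11: prey: 2+0-1=1; pred: 34+0-10=24
Step 12: prey: 1+0-0=1; pred: 24+0-7=17
Step 13: prey: 1+0-0=1; pred: 17+0-5=12
Step 14: prey: 1+0-0=1; pred: 12+0-3=9
Step 15: prey: 1+0-0=1; pred: 9+0-2=7
No extinction within 15 steps

Answer: 16 both-alive 1 7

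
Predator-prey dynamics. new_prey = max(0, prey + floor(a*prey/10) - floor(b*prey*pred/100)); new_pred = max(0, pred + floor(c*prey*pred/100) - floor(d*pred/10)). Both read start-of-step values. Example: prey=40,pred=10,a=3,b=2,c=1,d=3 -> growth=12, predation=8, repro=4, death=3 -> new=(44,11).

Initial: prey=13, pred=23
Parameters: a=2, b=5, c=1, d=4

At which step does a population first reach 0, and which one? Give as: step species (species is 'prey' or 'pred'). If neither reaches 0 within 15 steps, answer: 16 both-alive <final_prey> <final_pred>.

Step 1: prey: 13+2-14=1; pred: 23+2-9=16
Step 2: prey: 1+0-0=1; pred: 16+0-6=10
Step 3: prey: 1+0-0=1; pred: 10+0-4=6
Step 4: prey: 1+0-0=1; pred: 6+0-2=4
Step 5: prey: 1+0-0=1; pred: 4+0-1=3
Step 6: prey: 1+0-0=1; pred: 3+0-1=2
Step 7: prey: 1+0-0=1; pred: 2+0-0=2
Steps 8-15: state stable at prey=1, pred=2 (no change)
No extinction within 15 steps

Answer: 16 both-alive 1 2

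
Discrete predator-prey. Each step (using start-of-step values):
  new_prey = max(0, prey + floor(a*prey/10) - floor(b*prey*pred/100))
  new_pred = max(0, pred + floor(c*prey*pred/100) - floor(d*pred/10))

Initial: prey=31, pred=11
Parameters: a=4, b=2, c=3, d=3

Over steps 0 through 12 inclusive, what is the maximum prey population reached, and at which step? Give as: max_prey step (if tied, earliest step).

Answer: 38 2

Derivation:
Step 1: prey: 31+12-6=37; pred: 11+10-3=18
Step 2: prey: 37+14-13=38; pred: 18+19-5=32
Step 3: prey: 38+15-24=29; pred: 32+36-9=59
Step 4: prey: 29+11-34=6; pred: 59+51-17=93
Step 5: prey: 6+2-11=0; pred: 93+16-27=82
Step 6: prey: 0+0-0=0; pred: 82+0-24=58
Step 7: prey: 0+0-0=0; pred: 58+0-17=41
Step 8: prey: 0+0-0=0; pred: 41+0-12=29
Step 9: prey: 0+0-0=0; pred: 29+0-8=21
Step 10: prey: 0+0-0=0; pred: 21+0-6=15
Step 11: prey: 0+0-0=0; pred: 15+0-4=11
Step 12: prey: 0+0-0=0; pred: 11+0-3=8
Max prey = 38 at step 2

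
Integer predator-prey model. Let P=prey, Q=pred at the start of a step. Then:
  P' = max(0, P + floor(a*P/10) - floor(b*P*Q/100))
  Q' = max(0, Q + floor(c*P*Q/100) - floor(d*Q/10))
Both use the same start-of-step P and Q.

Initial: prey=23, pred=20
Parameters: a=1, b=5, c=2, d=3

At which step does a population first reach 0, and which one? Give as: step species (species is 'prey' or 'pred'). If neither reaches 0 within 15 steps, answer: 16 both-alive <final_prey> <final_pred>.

Answer: 2 prey

Derivation:
Step 1: prey: 23+2-23=2; pred: 20+9-6=23
Step 2: prey: 2+0-2=0; pred: 23+0-6=17
First extinction: prey at step 2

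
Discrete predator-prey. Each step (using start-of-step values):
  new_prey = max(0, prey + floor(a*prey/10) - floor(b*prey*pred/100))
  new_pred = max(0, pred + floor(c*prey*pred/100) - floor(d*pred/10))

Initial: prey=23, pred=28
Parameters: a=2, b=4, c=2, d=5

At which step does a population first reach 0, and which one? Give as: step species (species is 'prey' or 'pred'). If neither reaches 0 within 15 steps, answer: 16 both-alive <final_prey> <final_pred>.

Answer: 2 prey

Derivation:
Step 1: prey: 23+4-25=2; pred: 28+12-14=26
Step 2: prey: 2+0-2=0; pred: 26+1-13=14
First extinction: prey at step 2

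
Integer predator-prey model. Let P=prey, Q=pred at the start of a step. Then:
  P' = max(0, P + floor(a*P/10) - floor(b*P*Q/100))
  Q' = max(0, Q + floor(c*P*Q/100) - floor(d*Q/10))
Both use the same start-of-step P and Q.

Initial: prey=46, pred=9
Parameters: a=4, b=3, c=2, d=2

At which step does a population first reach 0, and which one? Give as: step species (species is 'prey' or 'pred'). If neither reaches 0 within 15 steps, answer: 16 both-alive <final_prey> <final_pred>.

Answer: 4 prey

Derivation:
Step 1: prey: 46+18-12=52; pred: 9+8-1=16
Step 2: prey: 52+20-24=48; pred: 16+16-3=29
Step 3: prey: 48+19-41=26; pred: 29+27-5=51
Step 4: prey: 26+10-39=0; pred: 51+26-10=67
First extinction: prey at step 4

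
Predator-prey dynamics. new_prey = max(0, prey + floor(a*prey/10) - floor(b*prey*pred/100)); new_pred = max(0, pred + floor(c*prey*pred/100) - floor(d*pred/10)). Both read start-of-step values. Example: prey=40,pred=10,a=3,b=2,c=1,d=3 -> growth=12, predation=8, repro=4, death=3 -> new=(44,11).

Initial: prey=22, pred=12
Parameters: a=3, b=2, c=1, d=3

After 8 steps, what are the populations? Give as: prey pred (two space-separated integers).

Answer: 47 11

Derivation:
Step 1: prey: 22+6-5=23; pred: 12+2-3=11
Step 2: prey: 23+6-5=24; pred: 11+2-3=10
Step 3: prey: 24+7-4=27; pred: 10+2-3=9
Step 4: prey: 27+8-4=31; pred: 9+2-2=9
Step 5: prey: 31+9-5=35; pred: 9+2-2=9
Step 6: prey: 35+10-6=39; pred: 9+3-2=10
Step 7: prey: 39+11-7=43; pred: 10+3-3=10
Step 8: prey: 43+12-8=47; pred: 10+4-3=11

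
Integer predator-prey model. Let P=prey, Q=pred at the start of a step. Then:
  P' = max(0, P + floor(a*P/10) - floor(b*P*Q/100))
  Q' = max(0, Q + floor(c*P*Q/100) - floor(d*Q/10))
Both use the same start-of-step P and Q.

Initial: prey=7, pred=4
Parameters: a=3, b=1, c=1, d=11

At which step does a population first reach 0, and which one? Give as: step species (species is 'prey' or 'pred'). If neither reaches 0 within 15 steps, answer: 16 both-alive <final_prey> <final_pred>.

Answer: 1 pred

Derivation:
Step 1: prey: 7+2-0=9; pred: 4+0-4=0
First extinction: pred at step 1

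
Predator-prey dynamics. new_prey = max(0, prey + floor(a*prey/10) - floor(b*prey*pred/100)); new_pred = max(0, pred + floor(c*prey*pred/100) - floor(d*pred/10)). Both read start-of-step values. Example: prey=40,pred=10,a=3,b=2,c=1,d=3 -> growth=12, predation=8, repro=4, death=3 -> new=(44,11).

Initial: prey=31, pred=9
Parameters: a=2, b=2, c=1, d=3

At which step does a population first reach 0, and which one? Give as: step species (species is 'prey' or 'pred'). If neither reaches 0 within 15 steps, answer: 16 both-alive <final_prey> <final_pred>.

Answer: 16 both-alive 34 10

Derivation:
Step 1: prey: 31+6-5=32; pred: 9+2-2=9
Step 2: prey: 32+6-5=33; pred: 9+2-2=9
Step 3: prey: 33+6-5=34; pred: 9+2-2=9
Step 4: prey: 34+6-6=34; pred: 9+3-2=10
Step 5: prey: 34+6-6=34; pred: 10+3-3=10
Steps 6-15: state stable at prey=34, pred=10 (no change)
No extinction within 15 steps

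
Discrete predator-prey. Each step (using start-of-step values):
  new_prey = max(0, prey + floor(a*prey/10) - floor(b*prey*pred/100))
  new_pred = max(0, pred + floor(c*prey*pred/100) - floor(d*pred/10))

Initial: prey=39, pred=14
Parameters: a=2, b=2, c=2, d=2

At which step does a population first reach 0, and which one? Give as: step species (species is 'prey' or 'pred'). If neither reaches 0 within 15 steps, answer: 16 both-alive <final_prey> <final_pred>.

Step 1: prey: 39+7-10=36; pred: 14+10-2=22
Step 2: prey: 36+7-15=28; pred: 22+15-4=33
Step 3: prey: 28+5-18=15; pred: 33+18-6=45
Step 4: prey: 15+3-13=5; pred: 45+13-9=49
Step 5: prey: 5+1-4=2; pred: 49+4-9=44
Step 6: prey: 2+0-1=1; pred: 44+1-8=37
Step 7: prey: 1+0-0=1; pred: 37+0-7=30
Step 8: prey: 1+0-0=1; pred: 30+0-6=24
Step 9: prey: 1+0-0=1; pred: 24+0-4=20
Step 10: prey: 1+0-0=1; pred: 20+0-4=16
Step 11: prey: 1+0-0=1; pred: 16+0-3=13
Step 12: prey: 1+0-0=1; pred: 13+0-2=11
Step 13: prey: 1+0-0=1; pred: 11+0-2=9
Step 14: prey: 1+0-0=1; pred: 9+0-1=8
Step 15: prey: 1+0-0=1; pred: 8+0-1=7
No extinction within 15 steps

Answer: 16 both-alive 1 7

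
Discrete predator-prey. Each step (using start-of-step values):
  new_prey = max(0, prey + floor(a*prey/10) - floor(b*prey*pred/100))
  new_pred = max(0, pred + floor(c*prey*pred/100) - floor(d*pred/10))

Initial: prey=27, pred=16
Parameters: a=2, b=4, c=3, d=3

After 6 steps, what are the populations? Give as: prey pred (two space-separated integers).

Answer: 0 9

Derivation:
Step 1: prey: 27+5-17=15; pred: 16+12-4=24
Step 2: prey: 15+3-14=4; pred: 24+10-7=27
Step 3: prey: 4+0-4=0; pred: 27+3-8=22
Step 4: prey: 0+0-0=0; pred: 22+0-6=16
Step 5: prey: 0+0-0=0; pred: 16+0-4=12
Step 6: prey: 0+0-0=0; pred: 12+0-3=9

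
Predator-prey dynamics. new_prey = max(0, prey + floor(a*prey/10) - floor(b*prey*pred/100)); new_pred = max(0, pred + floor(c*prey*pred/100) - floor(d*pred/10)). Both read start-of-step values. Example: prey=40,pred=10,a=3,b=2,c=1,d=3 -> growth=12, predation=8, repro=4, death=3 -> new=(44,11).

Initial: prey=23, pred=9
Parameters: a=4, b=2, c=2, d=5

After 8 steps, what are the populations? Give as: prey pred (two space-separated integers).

Answer: 14 63

Derivation:
Step 1: prey: 23+9-4=28; pred: 9+4-4=9
Step 2: prey: 28+11-5=34; pred: 9+5-4=10
Step 3: prey: 34+13-6=41; pred: 10+6-5=11
Step 4: prey: 41+16-9=48; pred: 11+9-5=15
Step 5: prey: 48+19-14=53; pred: 15+14-7=22
Step 6: prey: 53+21-23=51; pred: 22+23-11=34
Step 7: prey: 51+20-34=37; pred: 34+34-17=51
Step 8: prey: 37+14-37=14; pred: 51+37-25=63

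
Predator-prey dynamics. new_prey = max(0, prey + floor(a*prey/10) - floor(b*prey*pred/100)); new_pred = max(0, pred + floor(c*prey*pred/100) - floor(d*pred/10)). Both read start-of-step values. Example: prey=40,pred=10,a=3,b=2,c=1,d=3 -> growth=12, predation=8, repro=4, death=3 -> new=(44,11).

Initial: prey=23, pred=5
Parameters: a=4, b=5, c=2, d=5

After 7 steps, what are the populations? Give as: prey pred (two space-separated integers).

Answer: 32 15

Derivation:
Step 1: prey: 23+9-5=27; pred: 5+2-2=5
Step 2: prey: 27+10-6=31; pred: 5+2-2=5
Step 3: prey: 31+12-7=36; pred: 5+3-2=6
Step 4: prey: 36+14-10=40; pred: 6+4-3=7
Step 5: prey: 40+16-14=42; pred: 7+5-3=9
Step 6: prey: 42+16-18=40; pred: 9+7-4=12
Step 7: prey: 40+16-24=32; pred: 12+9-6=15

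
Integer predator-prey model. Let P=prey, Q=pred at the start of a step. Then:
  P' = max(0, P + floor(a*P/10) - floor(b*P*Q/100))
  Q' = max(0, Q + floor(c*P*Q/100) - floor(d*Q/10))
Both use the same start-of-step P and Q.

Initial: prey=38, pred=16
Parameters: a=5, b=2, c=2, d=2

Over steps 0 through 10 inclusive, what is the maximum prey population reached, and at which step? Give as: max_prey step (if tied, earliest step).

Answer: 45 1

Derivation:
Step 1: prey: 38+19-12=45; pred: 16+12-3=25
Step 2: prey: 45+22-22=45; pred: 25+22-5=42
Step 3: prey: 45+22-37=30; pred: 42+37-8=71
Step 4: prey: 30+15-42=3; pred: 71+42-14=99
Step 5: prey: 3+1-5=0; pred: 99+5-19=85
Step 6: prey: 0+0-0=0; pred: 85+0-17=68
Step 7: prey: 0+0-0=0; pred: 68+0-13=55
Step 8: prey: 0+0-0=0; pred: 55+0-11=44
Step 9: prey: 0+0-0=0; pred: 44+0-8=36
Step 10: prey: 0+0-0=0; pred: 36+0-7=29
Max prey = 45 at step 1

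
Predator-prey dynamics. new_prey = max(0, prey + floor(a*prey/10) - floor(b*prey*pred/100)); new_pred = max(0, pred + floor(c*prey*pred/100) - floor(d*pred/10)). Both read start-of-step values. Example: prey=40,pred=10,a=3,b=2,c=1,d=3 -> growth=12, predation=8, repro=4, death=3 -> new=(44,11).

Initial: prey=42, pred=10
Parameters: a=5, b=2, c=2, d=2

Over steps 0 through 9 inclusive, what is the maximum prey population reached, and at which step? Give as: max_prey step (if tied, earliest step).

Answer: 65 2

Derivation:
Step 1: prey: 42+21-8=55; pred: 10+8-2=16
Step 2: prey: 55+27-17=65; pred: 16+17-3=30
Step 3: prey: 65+32-39=58; pred: 30+39-6=63
Step 4: prey: 58+29-73=14; pred: 63+73-12=124
Step 5: prey: 14+7-34=0; pred: 124+34-24=134
Step 6: prey: 0+0-0=0; pred: 134+0-26=108
Step 7: prey: 0+0-0=0; pred: 108+0-21=87
Step 8: prey: 0+0-0=0; pred: 87+0-17=70
Step 9: prey: 0+0-0=0; pred: 70+0-14=56
Max prey = 65 at step 2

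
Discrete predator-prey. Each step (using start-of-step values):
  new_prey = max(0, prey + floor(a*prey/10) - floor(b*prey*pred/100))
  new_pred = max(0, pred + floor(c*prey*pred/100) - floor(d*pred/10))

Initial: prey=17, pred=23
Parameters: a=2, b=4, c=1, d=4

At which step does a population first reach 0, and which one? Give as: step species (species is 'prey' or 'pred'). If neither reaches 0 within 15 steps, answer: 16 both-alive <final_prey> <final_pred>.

Step 1: prey: 17+3-15=5; pred: 23+3-9=17
Step 2: prey: 5+1-3=3; pred: 17+0-6=11
Step 3: prey: 3+0-1=2; pred: 11+0-4=7
Step 4: prey: 2+0-0=2; pred: 7+0-2=5
Step 5: prey: 2+0-0=2; pred: 5+0-2=3
Step 6: prey: 2+0-0=2; pred: 3+0-1=2
Step 7: prey: 2+0-0=2; pred: 2+0-0=2
Steps 8-15: state stable at prey=2, pred=2 (no change)
No extinction within 15 steps

Answer: 16 both-alive 2 2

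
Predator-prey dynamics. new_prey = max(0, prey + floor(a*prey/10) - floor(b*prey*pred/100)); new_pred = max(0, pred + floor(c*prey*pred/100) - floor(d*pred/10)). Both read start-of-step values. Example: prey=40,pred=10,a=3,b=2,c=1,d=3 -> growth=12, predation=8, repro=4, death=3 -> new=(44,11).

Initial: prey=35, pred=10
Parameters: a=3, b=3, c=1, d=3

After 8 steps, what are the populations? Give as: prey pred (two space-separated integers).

Step 1: prey: 35+10-10=35; pred: 10+3-3=10
Step 2: prey: 35+10-10=35; pred: 10+3-3=10
Step 3: prey: 35+10-10=35; pred: 10+3-3=10
Step 4: prey: 35+10-10=35; pred: 10+3-3=10
Step 5: prey: 35+10-10=35; pred: 10+3-3=10
Step 6: prey: 35+10-10=35; pred: 10+3-3=10
Step 7: prey: 35+10-10=35; pred: 10+3-3=10
Step 8: prey: 35+10-10=35; pred: 10+3-3=10

Answer: 35 10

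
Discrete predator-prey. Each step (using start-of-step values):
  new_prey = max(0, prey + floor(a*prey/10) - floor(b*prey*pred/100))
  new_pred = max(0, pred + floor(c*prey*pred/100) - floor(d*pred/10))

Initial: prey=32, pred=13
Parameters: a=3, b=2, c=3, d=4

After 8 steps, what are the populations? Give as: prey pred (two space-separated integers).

Answer: 1 11

Derivation:
Step 1: prey: 32+9-8=33; pred: 13+12-5=20
Step 2: prey: 33+9-13=29; pred: 20+19-8=31
Step 3: prey: 29+8-17=20; pred: 31+26-12=45
Step 4: prey: 20+6-18=8; pred: 45+27-18=54
Step 5: prey: 8+2-8=2; pred: 54+12-21=45
Step 6: prey: 2+0-1=1; pred: 45+2-18=29
Step 7: prey: 1+0-0=1; pred: 29+0-11=18
Step 8: prey: 1+0-0=1; pred: 18+0-7=11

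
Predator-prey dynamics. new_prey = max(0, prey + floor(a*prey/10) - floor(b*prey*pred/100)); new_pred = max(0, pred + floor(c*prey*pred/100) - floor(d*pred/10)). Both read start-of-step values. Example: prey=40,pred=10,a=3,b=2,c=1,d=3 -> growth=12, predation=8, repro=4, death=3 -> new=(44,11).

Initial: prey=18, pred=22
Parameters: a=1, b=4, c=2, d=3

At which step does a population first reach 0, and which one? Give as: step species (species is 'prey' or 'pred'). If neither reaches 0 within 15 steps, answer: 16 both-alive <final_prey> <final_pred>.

Answer: 16 both-alive 1 3

Derivation:
Step 1: prey: 18+1-15=4; pred: 22+7-6=23
Step 2: prey: 4+0-3=1; pred: 23+1-6=18
Step 3: prey: 1+0-0=1; pred: 18+0-5=13
Step 4: prey: 1+0-0=1; pred: 13+0-3=10
Step 5: prey: 1+0-0=1; pred: 10+0-3=7
Step 6: prey: 1+0-0=1; pred: 7+0-2=5
Step 7: prey: 1+0-0=1; pred: 5+0-1=4
Step 8: prey: 1+0-0=1; pred: 4+0-1=3
Step 9: prey: 1+0-0=1; pred: 3+0-0=3
Steps 10-15: state stable at prey=1, pred=3 (no change)
No extinction within 15 steps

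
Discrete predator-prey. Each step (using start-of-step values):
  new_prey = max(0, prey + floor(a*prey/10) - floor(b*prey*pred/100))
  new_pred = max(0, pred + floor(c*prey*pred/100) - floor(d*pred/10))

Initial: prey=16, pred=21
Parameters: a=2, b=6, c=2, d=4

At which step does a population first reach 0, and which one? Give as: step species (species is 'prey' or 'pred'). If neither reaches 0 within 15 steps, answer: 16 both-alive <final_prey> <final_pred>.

Step 1: prey: 16+3-20=0; pred: 21+6-8=19
First extinction: prey at step 1

Answer: 1 prey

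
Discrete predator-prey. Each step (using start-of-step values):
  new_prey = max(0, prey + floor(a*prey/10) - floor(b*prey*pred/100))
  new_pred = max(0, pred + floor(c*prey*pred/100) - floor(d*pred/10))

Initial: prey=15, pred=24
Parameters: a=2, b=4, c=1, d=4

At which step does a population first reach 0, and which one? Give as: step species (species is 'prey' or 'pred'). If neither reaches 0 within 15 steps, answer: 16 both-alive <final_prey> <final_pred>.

Answer: 16 both-alive 2 2

Derivation:
Step 1: prey: 15+3-14=4; pred: 24+3-9=18
Step 2: prey: 4+0-2=2; pred: 18+0-7=11
Step 3: prey: 2+0-0=2; pred: 11+0-4=7
Step 4: prey: 2+0-0=2; pred: 7+0-2=5
Step 5: prey: 2+0-0=2; pred: 5+0-2=3
Step 6: prey: 2+0-0=2; pred: 3+0-1=2
Step 7: prey: 2+0-0=2; pred: 2+0-0=2
Steps 8-15: state stable at prey=2, pred=2 (no change)
No extinction within 15 steps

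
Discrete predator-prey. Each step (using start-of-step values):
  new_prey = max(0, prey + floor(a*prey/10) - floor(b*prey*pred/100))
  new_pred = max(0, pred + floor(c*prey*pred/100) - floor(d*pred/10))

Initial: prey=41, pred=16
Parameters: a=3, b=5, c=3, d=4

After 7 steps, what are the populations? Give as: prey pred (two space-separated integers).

Step 1: prey: 41+12-32=21; pred: 16+19-6=29
Step 2: prey: 21+6-30=0; pred: 29+18-11=36
Step 3: prey: 0+0-0=0; pred: 36+0-14=22
Step 4: prey: 0+0-0=0; pred: 22+0-8=14
Step 5: prey: 0+0-0=0; pred: 14+0-5=9
Step 6: prey: 0+0-0=0; pred: 9+0-3=6
Step 7: prey: 0+0-0=0; pred: 6+0-2=4

Answer: 0 4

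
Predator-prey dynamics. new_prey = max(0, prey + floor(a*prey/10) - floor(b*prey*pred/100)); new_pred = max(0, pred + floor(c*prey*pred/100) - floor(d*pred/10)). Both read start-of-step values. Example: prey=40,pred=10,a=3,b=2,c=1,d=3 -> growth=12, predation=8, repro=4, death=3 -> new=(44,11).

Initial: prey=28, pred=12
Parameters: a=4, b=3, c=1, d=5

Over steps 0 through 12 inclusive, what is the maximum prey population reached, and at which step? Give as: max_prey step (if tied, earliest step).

Answer: 122 9

Derivation:
Step 1: prey: 28+11-10=29; pred: 12+3-6=9
Step 2: prey: 29+11-7=33; pred: 9+2-4=7
Step 3: prey: 33+13-6=40; pred: 7+2-3=6
Step 4: prey: 40+16-7=49; pred: 6+2-3=5
Step 5: prey: 49+19-7=61; pred: 5+2-2=5
Step 6: prey: 61+24-9=76; pred: 5+3-2=6
Step 7: prey: 76+30-13=93; pred: 6+4-3=7
Step 8: prey: 93+37-19=111; pred: 7+6-3=10
Step 9: prey: 111+44-33=122; pred: 10+11-5=16
Step 10: prey: 122+48-58=112; pred: 16+19-8=27
Step 11: prey: 112+44-90=66; pred: 27+30-13=44
Step 12: prey: 66+26-87=5; pred: 44+29-22=51
Max prey = 122 at step 9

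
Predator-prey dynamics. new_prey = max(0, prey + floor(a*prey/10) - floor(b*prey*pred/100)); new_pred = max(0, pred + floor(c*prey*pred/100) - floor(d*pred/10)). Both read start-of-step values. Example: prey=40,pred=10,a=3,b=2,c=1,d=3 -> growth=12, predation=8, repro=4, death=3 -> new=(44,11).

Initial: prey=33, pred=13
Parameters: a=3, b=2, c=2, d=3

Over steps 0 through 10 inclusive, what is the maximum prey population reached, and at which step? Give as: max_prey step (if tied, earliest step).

Answer: 34 1

Derivation:
Step 1: prey: 33+9-8=34; pred: 13+8-3=18
Step 2: prey: 34+10-12=32; pred: 18+12-5=25
Step 3: prey: 32+9-16=25; pred: 25+16-7=34
Step 4: prey: 25+7-17=15; pred: 34+17-10=41
Step 5: prey: 15+4-12=7; pred: 41+12-12=41
Step 6: prey: 7+2-5=4; pred: 41+5-12=34
Step 7: prey: 4+1-2=3; pred: 34+2-10=26
Step 8: prey: 3+0-1=2; pred: 26+1-7=20
Step 9: prey: 2+0-0=2; pred: 20+0-6=14
Step 10: prey: 2+0-0=2; pred: 14+0-4=10
Max prey = 34 at step 1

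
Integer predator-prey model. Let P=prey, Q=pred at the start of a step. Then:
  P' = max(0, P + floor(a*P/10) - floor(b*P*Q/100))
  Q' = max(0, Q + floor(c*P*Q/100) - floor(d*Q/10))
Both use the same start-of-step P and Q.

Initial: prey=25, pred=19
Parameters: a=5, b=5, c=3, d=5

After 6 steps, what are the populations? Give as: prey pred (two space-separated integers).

Answer: 4 2

Derivation:
Step 1: prey: 25+12-23=14; pred: 19+14-9=24
Step 2: prey: 14+7-16=5; pred: 24+10-12=22
Step 3: prey: 5+2-5=2; pred: 22+3-11=14
Step 4: prey: 2+1-1=2; pred: 14+0-7=7
Step 5: prey: 2+1-0=3; pred: 7+0-3=4
Step 6: prey: 3+1-0=4; pred: 4+0-2=2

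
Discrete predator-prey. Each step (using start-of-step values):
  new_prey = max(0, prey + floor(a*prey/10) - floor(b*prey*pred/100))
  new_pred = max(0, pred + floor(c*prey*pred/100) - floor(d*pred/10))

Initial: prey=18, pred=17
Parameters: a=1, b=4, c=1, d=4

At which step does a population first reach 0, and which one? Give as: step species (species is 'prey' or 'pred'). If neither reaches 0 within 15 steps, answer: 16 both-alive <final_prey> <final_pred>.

Step 1: prey: 18+1-12=7; pred: 17+3-6=14
Step 2: prey: 7+0-3=4; pred: 14+0-5=9
Step 3: prey: 4+0-1=3; pred: 9+0-3=6
Step 4: prey: 3+0-0=3; pred: 6+0-2=4
Step 5: prey: 3+0-0=3; pred: 4+0-1=3
Step 6: prey: 3+0-0=3; pred: 3+0-1=2
Step 7: prey: 3+0-0=3; pred: 2+0-0=2
Steps 8-15: state stable at prey=3, pred=2 (no change)
No extinction within 15 steps

Answer: 16 both-alive 3 2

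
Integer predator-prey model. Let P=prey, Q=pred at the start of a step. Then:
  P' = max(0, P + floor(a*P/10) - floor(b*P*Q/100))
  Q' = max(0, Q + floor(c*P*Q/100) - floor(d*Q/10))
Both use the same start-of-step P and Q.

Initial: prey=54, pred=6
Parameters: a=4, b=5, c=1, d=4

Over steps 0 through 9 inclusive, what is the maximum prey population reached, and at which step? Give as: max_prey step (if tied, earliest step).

Answer: 62 2

Derivation:
Step 1: prey: 54+21-16=59; pred: 6+3-2=7
Step 2: prey: 59+23-20=62; pred: 7+4-2=9
Step 3: prey: 62+24-27=59; pred: 9+5-3=11
Step 4: prey: 59+23-32=50; pred: 11+6-4=13
Step 5: prey: 50+20-32=38; pred: 13+6-5=14
Step 6: prey: 38+15-26=27; pred: 14+5-5=14
Step 7: prey: 27+10-18=19; pred: 14+3-5=12
Step 8: prey: 19+7-11=15; pred: 12+2-4=10
Step 9: prey: 15+6-7=14; pred: 10+1-4=7
Max prey = 62 at step 2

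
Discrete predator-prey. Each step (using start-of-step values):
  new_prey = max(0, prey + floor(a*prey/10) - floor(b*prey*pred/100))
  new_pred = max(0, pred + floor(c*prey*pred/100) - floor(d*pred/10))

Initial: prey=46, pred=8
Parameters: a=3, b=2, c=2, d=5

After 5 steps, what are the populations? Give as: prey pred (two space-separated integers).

Step 1: prey: 46+13-7=52; pred: 8+7-4=11
Step 2: prey: 52+15-11=56; pred: 11+11-5=17
Step 3: prey: 56+16-19=53; pred: 17+19-8=28
Step 4: prey: 53+15-29=39; pred: 28+29-14=43
Step 5: prey: 39+11-33=17; pred: 43+33-21=55

Answer: 17 55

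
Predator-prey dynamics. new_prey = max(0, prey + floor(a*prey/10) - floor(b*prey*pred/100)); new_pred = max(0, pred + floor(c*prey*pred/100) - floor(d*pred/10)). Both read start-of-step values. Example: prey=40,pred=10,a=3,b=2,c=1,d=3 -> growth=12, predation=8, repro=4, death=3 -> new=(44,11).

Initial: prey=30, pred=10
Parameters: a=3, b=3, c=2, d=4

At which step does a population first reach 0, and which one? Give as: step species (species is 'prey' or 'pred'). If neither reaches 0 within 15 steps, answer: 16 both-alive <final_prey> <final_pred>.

Answer: 16 both-alive 21 2

Derivation:
Step 1: prey: 30+9-9=30; pred: 10+6-4=12
Step 2: prey: 30+9-10=29; pred: 12+7-4=15
Step 3: prey: 29+8-13=24; pred: 15+8-6=17
Step 4: prey: 24+7-12=19; pred: 17+8-6=19
Step 5: prey: 19+5-10=14; pred: 19+7-7=19
Step 6: prey: 14+4-7=11; pred: 19+5-7=17
Step 7: prey: 11+3-5=9; pred: 17+3-6=14
Step 8: prey: 9+2-3=8; pred: 14+2-5=11
Step 9: prey: 8+2-2=8; pred: 11+1-4=8
Step 10: prey: 8+2-1=9; pred: 8+1-3=6
Step 11: prey: 9+2-1=10; pred: 6+1-2=5
Step 12: prey: 10+3-1=12; pred: 5+1-2=4
Step 13: prey: 12+3-1=14; pred: 4+0-1=3
Step 14: prey: 14+4-1=17; pred: 3+0-1=2
Step 15: prey: 17+5-1=21; pred: 2+0-0=2
No extinction within 15 steps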